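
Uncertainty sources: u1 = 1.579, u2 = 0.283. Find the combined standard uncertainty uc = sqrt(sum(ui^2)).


uc = sqrt(1.579^2 + 0.283^2)
uc = sqrt(2.57333)
uc = 1.6042

1.6042


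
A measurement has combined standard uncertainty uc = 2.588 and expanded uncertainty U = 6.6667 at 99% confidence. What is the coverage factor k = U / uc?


k = U / uc
k = 6.6667 / 2.588
k = 2.576

2.576


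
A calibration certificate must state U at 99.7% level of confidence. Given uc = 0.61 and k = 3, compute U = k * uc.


U = k * uc
U = 3 * 0.61
U = 1.8300

1.8300


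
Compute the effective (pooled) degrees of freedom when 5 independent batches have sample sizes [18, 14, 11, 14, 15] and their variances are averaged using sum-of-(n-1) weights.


nu = sum_i (n_i - 1)
nu = ((18 - 1) + (14 - 1) + (11 - 1) + (14 - 1) + (15 - 1))
nu = 17 + 13 + 10 + 13 + 14
nu = 67

67


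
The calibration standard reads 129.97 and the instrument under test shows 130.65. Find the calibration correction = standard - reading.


Correction = standard - reading
= 129.97 - 130.65
= -0.6800

-0.6800


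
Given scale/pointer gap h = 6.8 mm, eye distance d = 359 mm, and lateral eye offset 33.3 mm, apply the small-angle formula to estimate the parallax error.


error = h * offset / d
= 6.8 * 33.3 / 359
= 0.6308

0.6308


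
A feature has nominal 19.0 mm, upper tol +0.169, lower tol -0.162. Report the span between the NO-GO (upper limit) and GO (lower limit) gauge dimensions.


GO = nominal - lower_tol (smallest hole = maximum material condition)
GO = 19.0 - 0.162 = 18.838
NO-GO = nominal + upper_tol (largest hole = least material condition)
NO-GO = 19.0 + 0.169 = 19.169
spread = NO-GO - GO = 19.169 - 18.838 = 0.3310

0.3310


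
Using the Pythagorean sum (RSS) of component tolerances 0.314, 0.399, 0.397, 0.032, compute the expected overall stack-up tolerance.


RSS = sqrt(0.314^2 + 0.399^2 + 0.397^2 + 0.032^2)
= sqrt(0.41643)
= 0.6453

0.6453


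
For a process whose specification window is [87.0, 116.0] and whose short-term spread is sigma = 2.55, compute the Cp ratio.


Cp = (USL - LSL) / (6 * sigma)
= (116.0 - 87.0) / (6 * 2.55)
= 29.0000 / 15.3000
= 1.8954

1.8954


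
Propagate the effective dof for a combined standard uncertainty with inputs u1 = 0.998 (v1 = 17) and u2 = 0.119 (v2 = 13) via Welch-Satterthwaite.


uc = sqrt(u1^2 + u2^2) = sqrt(0.998^2 + 0.119^2) = 1.0050696
v_eff = uc^4 / (u1^4/v1 + u2^4/v2)
= 1.0050696^4 / (0.998^4/17 + 0.119^4/13)
= 1.0204331 / 0.058369777
v_eff = 17.4822

17.4822


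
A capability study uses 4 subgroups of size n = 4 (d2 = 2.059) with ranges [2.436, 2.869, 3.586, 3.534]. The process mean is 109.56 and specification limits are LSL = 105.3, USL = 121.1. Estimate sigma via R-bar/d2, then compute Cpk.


R_bar = (2.436 + 2.869 + 3.586 + 3.534) / 4 = 3.10625
sigma = R_bar / d2 = 3.10625 / 2.059 = 1.5086207
Cp = (USL - LSL)/(6*sigma) = (121.1 - 105.3)/(6*1.5086207) = 1.7455
Cpu = (121.1 - 109.56)/(3*1.5086207) = 2.5498
Cpl = (109.56 - 105.3)/(3*1.5086207) = 0.9413
Cpk = min(Cpu, Cpl) = 0.9413

0.9413


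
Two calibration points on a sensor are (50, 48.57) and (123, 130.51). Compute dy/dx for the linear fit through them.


slope = (y2 - y1) / (x2 - x1)
= (130.51 - 48.57) / (123 - 50)
= 81.9400 / 73
= 1.1225

1.1225


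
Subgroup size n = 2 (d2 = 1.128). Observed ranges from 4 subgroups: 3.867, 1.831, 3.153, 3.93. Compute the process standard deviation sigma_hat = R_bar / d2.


R_bar = (3.867 + 1.831 + 3.153 + 3.93) / 4
R_bar = 12.781 / 4 = 3.19525
sigma_hat = R_bar / d2 = 3.19525 / 1.128 = 2.8327

2.8327


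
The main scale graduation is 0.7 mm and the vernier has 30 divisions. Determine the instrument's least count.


LC = MSD / n_div
= 0.7 / 30
= 0.0233

0.0233


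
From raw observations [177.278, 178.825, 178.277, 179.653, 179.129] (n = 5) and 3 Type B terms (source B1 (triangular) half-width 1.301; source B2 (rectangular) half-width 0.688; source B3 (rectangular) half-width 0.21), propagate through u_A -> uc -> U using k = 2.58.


mean = (177.278 + 178.825 + 178.277 + 179.653 + 179.129) / 5 = 178.6324
s = sqrt(sum((x - mean)^2)/(n-1)) = 0.90637178
u_A = s / sqrt(n) = 0.90637178 / sqrt(5) = 0.40534178
u_B1 = 1.301 / sqrt(6) = 0.53113103
u_B2 = 0.688 / sqrt(3) = 0.39721699
u_B3 = 0.21 / sqrt(3) = 0.12124356
uc = sqrt(0.40534178^2 + 0.53113103^2 + 0.39721699^2 + 0.12124356^2) = 0.78669147
U = k * uc = 2.58 * 0.78669147
U = 2.0297

2.0297


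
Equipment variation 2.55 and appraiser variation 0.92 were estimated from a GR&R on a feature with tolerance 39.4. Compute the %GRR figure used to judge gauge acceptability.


GRR = sqrt(EV^2 + AV^2) = sqrt(2.55^2 + 0.92^2) = 2.7108855
%GRR = GRR / tol * 100 = 2.7108855 / 39.4 * 100
%GRR = 6.8804

6.8804


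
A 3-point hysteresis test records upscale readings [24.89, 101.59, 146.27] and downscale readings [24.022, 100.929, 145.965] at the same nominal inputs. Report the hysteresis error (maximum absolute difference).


|24.89 - 24.022| = 0.8680
|101.59 - 100.929| = 0.6610
|146.27 - 145.965| = 0.3050
hysteresis = max(diffs) = 0.8680

0.8680


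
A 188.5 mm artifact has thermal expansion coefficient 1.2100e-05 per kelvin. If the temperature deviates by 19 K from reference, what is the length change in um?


dL = L * alpha * dT
= 188.5 * 1.2100e-05 * 19
= 0.0433362 mm
dL_um = 0.0433362 * 1000 = 43.3362 um

43.3362


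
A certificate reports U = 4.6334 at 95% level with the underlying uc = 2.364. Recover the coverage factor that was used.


k = U / uc
k = 4.6334 / 2.364
k = 1.96

1.96


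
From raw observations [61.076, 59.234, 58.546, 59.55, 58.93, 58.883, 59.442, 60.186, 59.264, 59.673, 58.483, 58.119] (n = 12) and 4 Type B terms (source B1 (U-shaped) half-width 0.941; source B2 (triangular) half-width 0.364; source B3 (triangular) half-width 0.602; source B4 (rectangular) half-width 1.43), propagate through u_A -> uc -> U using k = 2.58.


mean = (61.076 + 59.234 + 58.546 + 59.55 + 58.93 + 58.883 + 59.442 + 60.186 + 59.264 + 59.673 + 58.483 + 58.119) / 12 = 59.28216667
s = sqrt(sum((x - mean)^2)/(n-1)) = 0.80364825
u_A = s / sqrt(n) = 0.80364825 / sqrt(12) = 0.23199327
u_B1 = 0.941 / sqrt(2) = 0.66538748
u_B2 = 0.364 / sqrt(6) = 0.14860238
u_B3 = 0.602 / sqrt(6) = 0.24576547
u_B4 = 1.43 / sqrt(3) = 0.82561088
uc = sqrt(0.23199327^2 + 0.66538748^2 + 0.14860238^2 + 0.24576547^2 + 0.82561088^2) = 1.1227992
U = k * uc = 2.58 * 1.1227992
U = 2.8968

2.8968


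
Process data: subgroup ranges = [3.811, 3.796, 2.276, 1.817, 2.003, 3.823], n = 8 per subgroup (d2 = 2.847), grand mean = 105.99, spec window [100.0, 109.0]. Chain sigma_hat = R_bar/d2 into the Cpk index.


R_bar = (3.811 + 3.796 + 2.276 + 1.817 + 2.003 + 3.823) / 6 = 2.921
sigma = R_bar / d2 = 2.921 / 2.847 = 1.0259923
Cp = (USL - LSL)/(6*sigma) = (109.0 - 100.0)/(6*1.0259923) = 1.4620
Cpu = (109.0 - 105.99)/(3*1.0259923) = 0.9779
Cpl = (105.99 - 100.0)/(3*1.0259923) = 1.9461
Cpk = min(Cpu, Cpl) = 0.9779

0.9779


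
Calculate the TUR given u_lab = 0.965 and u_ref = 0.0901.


TUR = u_lab / u_ref
= 0.965 / 0.0901
= 10.7103

10.7103


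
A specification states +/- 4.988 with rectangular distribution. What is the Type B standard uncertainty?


u_B = half_width / sqrt(3)
u_B = 4.988 / 1.7320508
u_B = 2.8798

2.8798


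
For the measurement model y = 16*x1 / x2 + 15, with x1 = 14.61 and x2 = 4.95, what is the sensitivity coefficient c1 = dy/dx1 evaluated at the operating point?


y = 16*x1 / x2 + 15
dy/dx1 = 16/x2
Evaluate at x2 = 4.95: c1 = 16 / 4.95
c1 = 3.2323

3.2323


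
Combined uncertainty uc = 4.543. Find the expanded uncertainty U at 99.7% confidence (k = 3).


U = k * uc
U = 3 * 4.543
U = 13.6290

13.6290


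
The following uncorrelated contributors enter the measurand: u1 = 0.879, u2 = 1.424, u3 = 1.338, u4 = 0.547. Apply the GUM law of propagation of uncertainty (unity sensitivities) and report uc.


uc = sqrt(0.879^2 + 1.424^2 + 1.338^2 + 0.547^2)
uc = sqrt(4.88987)
uc = 2.2113

2.2113


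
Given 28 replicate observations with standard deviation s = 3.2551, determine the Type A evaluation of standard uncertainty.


u_A = s / sqrt(n)
u_A = 3.2551 / sqrt(28)
u_A = 3.2551 / 5.2915026
u_A = 0.6152

0.6152


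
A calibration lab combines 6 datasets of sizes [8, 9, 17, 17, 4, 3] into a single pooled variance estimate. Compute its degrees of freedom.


nu = sum_i (n_i - 1)
nu = ((8 - 1) + (9 - 1) + (17 - 1) + (17 - 1) + (4 - 1) + (3 - 1))
nu = 7 + 8 + 16 + 16 + 3 + 2
nu = 52

52


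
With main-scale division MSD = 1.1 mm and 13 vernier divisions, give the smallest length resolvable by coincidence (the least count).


LC = MSD / n_div
= 1.1 / 13
= 0.0846

0.0846


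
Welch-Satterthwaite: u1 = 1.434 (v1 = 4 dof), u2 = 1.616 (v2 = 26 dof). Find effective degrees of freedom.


uc = sqrt(u1^2 + u2^2) = sqrt(1.434^2 + 1.616^2) = 2.160512
v_eff = uc^4 / (u1^4/v1 + u2^4/v2)
= 2.160512^4 / (1.434^4/4 + 1.616^4/26)
= 21.78847 / 1.3194462
v_eff = 16.5133

16.5133


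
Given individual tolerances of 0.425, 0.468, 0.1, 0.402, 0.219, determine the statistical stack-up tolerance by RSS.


RSS = sqrt(0.425^2 + 0.468^2 + 0.1^2 + 0.402^2 + 0.219^2)
= sqrt(0.619214)
= 0.7869

0.7869


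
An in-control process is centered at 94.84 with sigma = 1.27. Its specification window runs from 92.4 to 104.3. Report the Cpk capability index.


Cpu = (USL - mean) / (3*sigma) = (104.3 - 94.84) / (3*1.27) = 2.4829
Cpl = (mean - LSL) / (3*sigma) = (94.84 - 92.4) / (3*1.27) = 0.6404
Cpk = min(Cpu, Cpl) = 0.6404

0.6404


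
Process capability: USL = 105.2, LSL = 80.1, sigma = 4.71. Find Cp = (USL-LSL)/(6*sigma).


Cp = (USL - LSL) / (6 * sigma)
= (105.2 - 80.1) / (6 * 4.71)
= 25.1000 / 28.2600
= 0.8882

0.8882


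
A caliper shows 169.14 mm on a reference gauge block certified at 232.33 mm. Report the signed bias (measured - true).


Systematic error = measured - true
= 169.14 - 232.33
= -63.1900

-63.1900


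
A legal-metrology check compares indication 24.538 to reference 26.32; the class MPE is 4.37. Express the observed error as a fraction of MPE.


e = indication - reference = 24.538 - 26.32 = -1.7820
|e| = 1.7820
ratio = |e| / MPE = 1.7820 / 4.37
ratio = 0.4078

0.4078


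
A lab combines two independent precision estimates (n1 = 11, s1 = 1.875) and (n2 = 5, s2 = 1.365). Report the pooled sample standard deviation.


s_p = sqrt(((n1-1)*s1^2 + (n2-1)*s2^2) / (n1+n2-2))
numerator = (11-1)*1.875^2 + (5-1)*1.365^2 = 35.15625 + 7.4529 = 42.60915
denominator = 11 + 5 - 2 = 14
s_p^2 = 42.60915 / 14 = 3.0435107
s_p = sqrt(3.0435107) = 1.7446

1.7446


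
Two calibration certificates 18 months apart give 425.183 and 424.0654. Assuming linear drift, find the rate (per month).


rate = (v2 - v1) / months
= (424.0654 - 425.183) / 18
= -1.1176 / 18
= -0.0621

-0.0621


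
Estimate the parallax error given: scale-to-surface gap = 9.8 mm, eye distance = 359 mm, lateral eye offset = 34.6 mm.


error = h * offset / d
= 9.8 * 34.6 / 359
= 0.9445

0.9445


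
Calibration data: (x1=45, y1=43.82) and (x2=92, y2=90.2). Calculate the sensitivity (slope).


slope = (y2 - y1) / (x2 - x1)
= (90.2 - 43.82) / (92 - 45)
= 46.3800 / 47
= 0.9868

0.9868


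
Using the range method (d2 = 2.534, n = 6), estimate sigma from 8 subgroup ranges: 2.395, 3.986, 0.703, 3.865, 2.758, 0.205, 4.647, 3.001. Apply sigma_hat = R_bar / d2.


R_bar = (2.395 + 3.986 + 0.703 + 3.865 + 2.758 + 0.205 + 4.647 + 3.001) / 8
R_bar = 21.56 / 8 = 2.695
sigma_hat = R_bar / d2 = 2.695 / 2.534 = 1.0635

1.0635


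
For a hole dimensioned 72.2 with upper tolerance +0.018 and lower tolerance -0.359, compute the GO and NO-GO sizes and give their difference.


GO = nominal - lower_tol (smallest hole = maximum material condition)
GO = 72.2 - 0.359 = 71.841
NO-GO = nominal + upper_tol (largest hole = least material condition)
NO-GO = 72.2 + 0.018 = 72.218
spread = NO-GO - GO = 72.218 - 71.841 = 0.3770

0.3770


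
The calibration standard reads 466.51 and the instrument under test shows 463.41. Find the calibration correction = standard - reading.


Correction = standard - reading
= 466.51 - 463.41
= 3.1000

3.1000


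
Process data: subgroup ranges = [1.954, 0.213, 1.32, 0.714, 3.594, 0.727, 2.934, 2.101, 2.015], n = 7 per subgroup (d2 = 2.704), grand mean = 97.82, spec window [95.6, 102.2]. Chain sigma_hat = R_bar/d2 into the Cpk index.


R_bar = (1.954 + 0.213 + 1.32 + 0.714 + 3.594 + 0.727 + 2.934 + 2.101 + 2.015) / 9 = 1.7302222
sigma = R_bar / d2 = 1.7302222 / 2.704 = 0.63987507
Cp = (USL - LSL)/(6*sigma) = (102.2 - 95.6)/(6*0.63987507) = 1.7191
Cpu = (102.2 - 97.82)/(3*0.63987507) = 2.2817
Cpl = (97.82 - 95.6)/(3*0.63987507) = 1.1565
Cpk = min(Cpu, Cpl) = 1.1565

1.1565


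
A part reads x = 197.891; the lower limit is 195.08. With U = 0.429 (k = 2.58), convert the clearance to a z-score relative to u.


u = U / k = 0.429 / 2.58 = 0.16627907
margin = |LSL - x| = |195.08 - 197.891| = 2.811
z = margin / u = 2.811 / 0.16627907
z = 16.9053

16.9053


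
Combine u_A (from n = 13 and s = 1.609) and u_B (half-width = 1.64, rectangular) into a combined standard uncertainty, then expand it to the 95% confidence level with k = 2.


u_A = s / sqrt(n) = 1.609 / sqrt(13) = 0.44625631
u_B = half_width / sqrt(3) = 1.64 / sqrt(3) = 0.94685444
uc = sqrt(u_A^2 + u_B^2) = sqrt(0.44625631^2 + 0.94685444^2) = 1.0467464
U = k * uc = 2 * 1.0467464
U = 2.0935

2.0935


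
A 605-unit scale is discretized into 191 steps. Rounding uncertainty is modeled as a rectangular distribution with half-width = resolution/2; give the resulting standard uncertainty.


resolution = range / divisions
resolution = 605 / 191 = 3.1675393
u_res = resolution / (2*sqrt(3))
u_res = 3.1675393 / 3.4641016
u_res = 0.9144

0.9144


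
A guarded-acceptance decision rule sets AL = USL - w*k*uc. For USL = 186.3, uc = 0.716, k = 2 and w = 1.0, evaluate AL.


U = k * uc = 2 * 0.716 = 1.432
guard band g = w * U = 1.0 * 1.432 = 1.432
AL = USL - g = 186.3 - 1.432
AL = 184.8680

184.8680


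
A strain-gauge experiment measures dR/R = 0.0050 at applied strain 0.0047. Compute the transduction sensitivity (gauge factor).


GF = (dR/R) / epsilon
= 0.0050 / 0.0047
= 1.0638

1.0638


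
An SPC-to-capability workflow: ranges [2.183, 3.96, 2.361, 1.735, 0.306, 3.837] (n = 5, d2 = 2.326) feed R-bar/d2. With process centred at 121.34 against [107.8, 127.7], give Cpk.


R_bar = (2.183 + 3.96 + 2.361 + 1.735 + 0.306 + 3.837) / 6 = 2.397
sigma = R_bar / d2 = 2.397 / 2.326 = 1.0305245
Cp = (USL - LSL)/(6*sigma) = (127.7 - 107.8)/(6*1.0305245) = 3.2184
Cpu = (127.7 - 121.34)/(3*1.0305245) = 2.0572
Cpl = (121.34 - 107.8)/(3*1.0305245) = 4.3796
Cpk = min(Cpu, Cpl) = 2.0572

2.0572


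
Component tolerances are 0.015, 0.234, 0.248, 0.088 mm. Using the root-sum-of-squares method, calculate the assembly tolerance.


RSS = sqrt(0.015^2 + 0.234^2 + 0.248^2 + 0.088^2)
= sqrt(0.124229)
= 0.3525

0.3525


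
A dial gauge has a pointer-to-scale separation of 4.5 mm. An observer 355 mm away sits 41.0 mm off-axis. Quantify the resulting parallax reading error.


error = h * offset / d
= 4.5 * 41.0 / 355
= 0.5197

0.5197


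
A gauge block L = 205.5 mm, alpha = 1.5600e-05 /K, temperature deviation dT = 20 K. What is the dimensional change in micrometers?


dL = L * alpha * dT
= 205.5 * 1.5600e-05 * 20
= 0.0641160 mm
dL_um = 0.0641160 * 1000 = 64.1160 um

64.1160


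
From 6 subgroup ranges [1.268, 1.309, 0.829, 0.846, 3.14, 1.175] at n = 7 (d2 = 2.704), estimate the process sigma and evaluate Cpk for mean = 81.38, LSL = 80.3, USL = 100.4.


R_bar = (1.268 + 1.309 + 0.829 + 0.846 + 3.14 + 1.175) / 6 = 1.4278333
sigma = R_bar / d2 = 1.4278333 / 2.704 = 0.52804486
Cp = (USL - LSL)/(6*sigma) = (100.4 - 80.3)/(6*0.52804486) = 6.3442
Cpu = (100.4 - 81.38)/(3*0.52804486) = 12.0066
Cpl = (81.38 - 80.3)/(3*0.52804486) = 0.6818
Cpk = min(Cpu, Cpl) = 0.6818

0.6818


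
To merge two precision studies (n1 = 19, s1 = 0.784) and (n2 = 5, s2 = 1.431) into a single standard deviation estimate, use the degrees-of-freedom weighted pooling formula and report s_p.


s_p = sqrt(((n1-1)*s1^2 + (n2-1)*s2^2) / (n1+n2-2))
numerator = (19-1)*0.784^2 + (5-1)*1.431^2 = 11.063808 + 8.191044 = 19.254852
denominator = 19 + 5 - 2 = 22
s_p^2 = 19.254852 / 22 = 0.87522055
s_p = sqrt(0.87522055) = 0.9355

0.9355


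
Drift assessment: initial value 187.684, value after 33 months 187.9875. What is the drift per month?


rate = (v2 - v1) / months
= (187.9875 - 187.684) / 33
= 0.3035 / 33
= 0.0092

0.0092


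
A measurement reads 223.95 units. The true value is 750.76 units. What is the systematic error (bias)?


Systematic error = measured - true
= 223.95 - 750.76
= -526.8100

-526.8100


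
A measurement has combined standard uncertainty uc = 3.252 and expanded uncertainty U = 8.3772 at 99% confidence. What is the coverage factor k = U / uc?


k = U / uc
k = 8.3772 / 3.252
k = 2.576

2.576


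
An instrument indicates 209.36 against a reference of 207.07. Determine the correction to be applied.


Correction = standard - reading
= 207.07 - 209.36
= -2.2900

-2.2900


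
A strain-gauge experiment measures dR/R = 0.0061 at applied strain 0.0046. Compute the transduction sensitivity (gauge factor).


GF = (dR/R) / epsilon
= 0.0061 / 0.0046
= 1.3261

1.3261


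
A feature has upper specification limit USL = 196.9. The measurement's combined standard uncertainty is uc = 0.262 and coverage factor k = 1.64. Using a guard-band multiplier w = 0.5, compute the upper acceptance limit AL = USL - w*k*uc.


U = k * uc = 1.64 * 0.262 = 0.42968
guard band g = w * U = 0.5 * 0.42968 = 0.21484
AL = USL - g = 196.9 - 0.21484
AL = 196.6852

196.6852


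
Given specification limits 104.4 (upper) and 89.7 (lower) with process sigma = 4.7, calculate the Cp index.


Cp = (USL - LSL) / (6 * sigma)
= (104.4 - 89.7) / (6 * 4.7)
= 14.7000 / 28.2000
= 0.5213

0.5213


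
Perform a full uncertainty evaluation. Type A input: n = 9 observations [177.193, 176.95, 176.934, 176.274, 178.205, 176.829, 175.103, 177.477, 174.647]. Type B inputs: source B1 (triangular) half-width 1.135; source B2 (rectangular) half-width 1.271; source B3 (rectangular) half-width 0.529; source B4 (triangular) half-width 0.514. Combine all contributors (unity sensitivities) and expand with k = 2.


mean = (177.193 + 176.95 + 176.934 + 176.274 + 178.205 + 176.829 + 175.103 + 177.477 + 174.647) / 9 = 176.6235556
s = sqrt(sum((x - mean)^2)/(n-1)) = 1.1258219
u_A = s / sqrt(n) = 1.1258219 / sqrt(9) = 0.37527397
u_B1 = 1.135 / sqrt(6) = 0.46336181
u_B2 = 1.271 / sqrt(3) = 0.73381219
u_B3 = 0.529 / sqrt(3) = 0.30541829
u_B4 = 0.514 / sqrt(6) = 0.20983962
uc = sqrt(0.37527397^2 + 0.46336181^2 + 0.73381219^2 + 0.30541829^2 + 0.20983962^2) = 1.0155432
U = k * uc = 2 * 1.0155432
U = 2.0311

2.0311


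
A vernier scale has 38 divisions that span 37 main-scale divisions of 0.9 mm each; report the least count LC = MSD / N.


LC = MSD / n_div
= 0.9 / 38
= 0.0237

0.0237


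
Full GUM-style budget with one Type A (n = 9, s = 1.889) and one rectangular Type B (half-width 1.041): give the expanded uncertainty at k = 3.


u_A = s / sqrt(n) = 1.889 / sqrt(9) = 0.62966667
u_B = half_width / sqrt(3) = 1.041 / sqrt(3) = 0.60102163
uc = sqrt(u_A^2 + u_B^2) = sqrt(0.62966667^2 + 0.60102163^2) = 0.87046374
U = k * uc = 3 * 0.87046374
U = 2.6114

2.6114


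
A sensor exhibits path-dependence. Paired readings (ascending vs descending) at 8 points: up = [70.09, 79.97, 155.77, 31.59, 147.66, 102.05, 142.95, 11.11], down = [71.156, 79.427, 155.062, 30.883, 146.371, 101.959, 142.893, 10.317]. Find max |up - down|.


|70.09 - 71.156| = 1.0660
|79.97 - 79.427| = 0.5430
|155.77 - 155.062| = 0.7080
|31.59 - 30.883| = 0.7070
|147.66 - 146.371| = 1.2890
|102.05 - 101.959| = 0.0910
|142.95 - 142.893| = 0.0570
|11.11 - 10.317| = 0.7930
hysteresis = max(diffs) = 1.2890

1.2890


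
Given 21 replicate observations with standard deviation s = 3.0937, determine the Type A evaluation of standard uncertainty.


u_A = s / sqrt(n)
u_A = 3.0937 / sqrt(21)
u_A = 3.0937 / 4.5825757
u_A = 0.6751

0.6751


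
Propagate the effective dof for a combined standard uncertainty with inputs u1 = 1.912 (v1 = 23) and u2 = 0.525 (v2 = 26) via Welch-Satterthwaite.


uc = sqrt(u1^2 + u2^2) = sqrt(1.912^2 + 0.525^2) = 1.982768
v_eff = uc^4 / (u1^4/v1 + u2^4/v2)
= 1.982768^4 / (1.912^4/23 + 0.525^4/26)
= 15.455662 / 0.58398555
v_eff = 26.4658

26.4658


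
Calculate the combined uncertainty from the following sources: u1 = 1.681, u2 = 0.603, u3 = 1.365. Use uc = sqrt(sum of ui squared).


uc = sqrt(1.681^2 + 0.603^2 + 1.365^2)
uc = sqrt(5.052595)
uc = 2.2478

2.2478


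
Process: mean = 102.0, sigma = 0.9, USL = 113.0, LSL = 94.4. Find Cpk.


Cpu = (USL - mean) / (3*sigma) = (113.0 - 102.0) / (3*0.9) = 4.0741
Cpl = (mean - LSL) / (3*sigma) = (102.0 - 94.4) / (3*0.9) = 2.8148
Cpk = min(Cpu, Cpl) = 2.8148

2.8148


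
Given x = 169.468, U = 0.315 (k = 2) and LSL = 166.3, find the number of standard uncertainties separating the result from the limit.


u = U / k = 0.315 / 2 = 0.1575
margin = |LSL - x| = |166.3 - 169.468| = 3.168
z = margin / u = 3.168 / 0.1575
z = 20.1143

20.1143


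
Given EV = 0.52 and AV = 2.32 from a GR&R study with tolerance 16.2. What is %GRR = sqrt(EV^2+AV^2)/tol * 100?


GRR = sqrt(EV^2 + AV^2) = sqrt(0.52^2 + 2.32^2) = 2.3775618
%GRR = GRR / tol * 100 = 2.3775618 / 16.2 * 100
%GRR = 14.6763

14.6763


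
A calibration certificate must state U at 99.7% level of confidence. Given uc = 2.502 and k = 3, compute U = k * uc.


U = k * uc
U = 3 * 2.502
U = 7.5060

7.5060


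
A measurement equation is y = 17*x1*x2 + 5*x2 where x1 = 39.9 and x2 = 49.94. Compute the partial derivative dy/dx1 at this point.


y = 17*x1*x2 + 5*x2
dy/dx1 = 17*x2
Evaluate at x2 = 49.94: c1 = 17 * 49.94
c1 = 848.9800

848.9800


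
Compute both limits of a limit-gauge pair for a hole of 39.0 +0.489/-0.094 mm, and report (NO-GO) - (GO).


GO = nominal - lower_tol (smallest hole = maximum material condition)
GO = 39.0 - 0.094 = 38.906
NO-GO = nominal + upper_tol (largest hole = least material condition)
NO-GO = 39.0 + 0.489 = 39.489
spread = NO-GO - GO = 39.489 - 38.906 = 0.5830

0.5830


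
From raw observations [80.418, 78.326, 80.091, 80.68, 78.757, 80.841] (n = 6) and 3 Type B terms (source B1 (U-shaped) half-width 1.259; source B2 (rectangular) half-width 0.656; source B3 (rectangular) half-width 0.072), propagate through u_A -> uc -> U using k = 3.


mean = (80.418 + 78.326 + 80.091 + 80.68 + 78.757 + 80.841) / 6 = 79.85216667
s = sqrt(sum((x - mean)^2)/(n-1)) = 1.0553561
u_A = s / sqrt(n) = 1.0553561 / sqrt(6) = 0.43084732
u_B1 = 1.259 / sqrt(2) = 0.89024744
u_B2 = 0.656 / sqrt(3) = 0.37874178
u_B3 = 0.072 / sqrt(3) = 0.041569219
uc = sqrt(0.43084732^2 + 0.89024744^2 + 0.37874178^2 + 0.041569219^2) = 1.0598789
U = k * uc = 3 * 1.0598789
U = 3.1796

3.1796


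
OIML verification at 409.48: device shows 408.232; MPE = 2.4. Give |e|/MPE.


e = indication - reference = 408.232 - 409.48 = -1.2480
|e| = 1.2480
ratio = |e| / MPE = 1.2480 / 2.4
ratio = 0.5200

0.5200


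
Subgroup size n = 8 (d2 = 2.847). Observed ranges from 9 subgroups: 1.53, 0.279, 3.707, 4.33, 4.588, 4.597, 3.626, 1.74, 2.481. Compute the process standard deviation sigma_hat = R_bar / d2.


R_bar = (1.53 + 0.279 + 3.707 + 4.33 + 4.588 + 4.597 + 3.626 + 1.74 + 2.481) / 9
R_bar = 26.878 / 9 = 2.9864444
sigma_hat = R_bar / d2 = 2.9864444 / 2.847 = 1.0490

1.0490


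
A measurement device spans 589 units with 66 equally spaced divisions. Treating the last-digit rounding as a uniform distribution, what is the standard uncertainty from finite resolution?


resolution = range / divisions
resolution = 589 / 66 = 8.9242424
u_res = resolution / (2*sqrt(3))
u_res = 8.9242424 / 3.4641016
u_res = 2.5762

2.5762


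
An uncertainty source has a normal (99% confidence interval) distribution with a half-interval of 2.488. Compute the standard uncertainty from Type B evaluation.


u_B = half_width / 2.576
u_B = 2.488 / 2.576
u_B = 0.9658

0.9658


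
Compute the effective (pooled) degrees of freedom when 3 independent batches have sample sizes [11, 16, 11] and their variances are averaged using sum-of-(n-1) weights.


nu = sum_i (n_i - 1)
nu = ((11 - 1) + (16 - 1) + (11 - 1))
nu = 10 + 15 + 10
nu = 35

35


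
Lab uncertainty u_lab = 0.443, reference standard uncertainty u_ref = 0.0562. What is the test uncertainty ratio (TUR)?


TUR = u_lab / u_ref
= 0.443 / 0.0562
= 7.8826

7.8826


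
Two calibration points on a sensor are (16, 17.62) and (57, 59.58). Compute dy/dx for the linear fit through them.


slope = (y2 - y1) / (x2 - x1)
= (59.58 - 17.62) / (57 - 16)
= 41.9600 / 41
= 1.0234

1.0234


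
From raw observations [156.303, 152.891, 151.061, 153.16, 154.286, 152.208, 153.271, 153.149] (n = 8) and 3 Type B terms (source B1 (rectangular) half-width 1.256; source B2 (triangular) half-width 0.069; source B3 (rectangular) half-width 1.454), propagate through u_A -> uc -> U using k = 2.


mean = (156.303 + 152.891 + 151.061 + 153.16 + 154.286 + 152.208 + 153.271 + 153.149) / 8 = 153.291125
s = sqrt(sum((x - mean)^2)/(n-1)) = 1.5309046
u_A = s / sqrt(n) = 1.5309046 / sqrt(8) = 0.54125651
u_B1 = 1.256 / sqrt(3) = 0.72515194
u_B2 = 0.069 / sqrt(6) = 0.028169132
u_B3 = 1.454 / sqrt(3) = 0.83946729
uc = sqrt(0.54125651^2 + 0.72515194^2 + 0.028169132^2 + 0.83946729^2) = 1.2346266
U = k * uc = 2 * 1.2346266
U = 2.4693

2.4693


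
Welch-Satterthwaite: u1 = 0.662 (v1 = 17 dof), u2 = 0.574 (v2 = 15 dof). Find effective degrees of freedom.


uc = sqrt(u1^2 + u2^2) = sqrt(0.662^2 + 0.574^2) = 0.87619633
v_eff = uc^4 / (u1^4/v1 + u2^4/v2)
= 0.87619633^4 / (0.662^4/17 + 0.574^4/15)
= 0.58939401 / 0.01853448
v_eff = 31.7999

31.7999


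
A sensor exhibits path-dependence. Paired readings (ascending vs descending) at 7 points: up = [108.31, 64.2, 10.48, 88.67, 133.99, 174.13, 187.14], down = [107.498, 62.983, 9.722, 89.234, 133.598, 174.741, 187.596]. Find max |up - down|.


|108.31 - 107.498| = 0.8120
|64.2 - 62.983| = 1.2170
|10.48 - 9.722| = 0.7580
|88.67 - 89.234| = 0.5640
|133.99 - 133.598| = 0.3920
|174.13 - 174.741| = 0.6110
|187.14 - 187.596| = 0.4560
hysteresis = max(diffs) = 1.2170

1.2170


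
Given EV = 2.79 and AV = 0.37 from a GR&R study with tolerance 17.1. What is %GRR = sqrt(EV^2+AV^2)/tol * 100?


GRR = sqrt(EV^2 + AV^2) = sqrt(2.79^2 + 0.37^2) = 2.8144271
%GRR = GRR / tol * 100 = 2.8144271 / 17.1 * 100
%GRR = 16.4586

16.4586


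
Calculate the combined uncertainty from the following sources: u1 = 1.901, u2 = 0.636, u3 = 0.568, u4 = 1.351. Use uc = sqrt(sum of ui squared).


uc = sqrt(1.901^2 + 0.636^2 + 0.568^2 + 1.351^2)
uc = sqrt(6.166122)
uc = 2.4832

2.4832


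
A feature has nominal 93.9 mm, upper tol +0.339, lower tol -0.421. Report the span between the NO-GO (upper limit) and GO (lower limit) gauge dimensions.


GO = nominal - lower_tol (smallest hole = maximum material condition)
GO = 93.9 - 0.421 = 93.479
NO-GO = nominal + upper_tol (largest hole = least material condition)
NO-GO = 93.9 + 0.339 = 94.239
spread = NO-GO - GO = 94.239 - 93.479 = 0.7600

0.7600


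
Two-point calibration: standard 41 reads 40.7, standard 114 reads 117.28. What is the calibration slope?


slope = (y2 - y1) / (x2 - x1)
= (117.28 - 40.7) / (114 - 41)
= 76.5800 / 73
= 1.0490

1.0490


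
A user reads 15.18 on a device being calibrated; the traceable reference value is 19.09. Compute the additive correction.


Correction = standard - reading
= 19.09 - 15.18
= 3.9100

3.9100


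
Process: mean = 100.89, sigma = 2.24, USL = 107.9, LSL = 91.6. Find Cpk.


Cpu = (USL - mean) / (3*sigma) = (107.9 - 100.89) / (3*2.24) = 1.0432
Cpl = (mean - LSL) / (3*sigma) = (100.89 - 91.6) / (3*2.24) = 1.3824
Cpk = min(Cpu, Cpl) = 1.0432

1.0432


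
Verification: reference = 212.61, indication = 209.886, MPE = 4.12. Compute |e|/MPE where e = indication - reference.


e = indication - reference = 209.886 - 212.61 = -2.7240
|e| = 2.7240
ratio = |e| / MPE = 2.7240 / 4.12
ratio = 0.6612

0.6612


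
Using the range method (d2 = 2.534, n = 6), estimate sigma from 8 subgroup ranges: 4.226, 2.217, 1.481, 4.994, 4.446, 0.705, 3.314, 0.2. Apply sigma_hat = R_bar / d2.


R_bar = (4.226 + 2.217 + 1.481 + 4.994 + 4.446 + 0.705 + 3.314 + 0.2) / 8
R_bar = 21.583 / 8 = 2.697875
sigma_hat = R_bar / d2 = 2.697875 / 2.534 = 1.0647

1.0647


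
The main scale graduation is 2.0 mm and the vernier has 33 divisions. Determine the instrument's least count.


LC = MSD / n_div
= 2.0 / 33
= 0.0606

0.0606


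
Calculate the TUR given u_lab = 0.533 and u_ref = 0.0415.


TUR = u_lab / u_ref
= 0.533 / 0.0415
= 12.8434

12.8434


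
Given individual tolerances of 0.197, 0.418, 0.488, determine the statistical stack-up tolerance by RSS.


RSS = sqrt(0.197^2 + 0.418^2 + 0.488^2)
= sqrt(0.451677)
= 0.6721

0.6721


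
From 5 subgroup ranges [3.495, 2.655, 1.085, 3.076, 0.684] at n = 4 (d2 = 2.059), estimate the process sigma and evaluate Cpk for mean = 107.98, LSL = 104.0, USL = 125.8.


R_bar = (3.495 + 2.655 + 1.085 + 3.076 + 0.684) / 5 = 2.199
sigma = R_bar / d2 = 2.199 / 2.059 = 1.0679942
Cp = (USL - LSL)/(6*sigma) = (125.8 - 104.0)/(6*1.0679942) = 3.4020
Cpu = (125.8 - 107.98)/(3*1.0679942) = 5.5618
Cpl = (107.98 - 104.0)/(3*1.0679942) = 1.2422
Cpk = min(Cpu, Cpl) = 1.2422

1.2422


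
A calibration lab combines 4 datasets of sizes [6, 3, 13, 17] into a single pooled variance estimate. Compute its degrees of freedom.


nu = sum_i (n_i - 1)
nu = ((6 - 1) + (3 - 1) + (13 - 1) + (17 - 1))
nu = 5 + 2 + 12 + 16
nu = 35

35


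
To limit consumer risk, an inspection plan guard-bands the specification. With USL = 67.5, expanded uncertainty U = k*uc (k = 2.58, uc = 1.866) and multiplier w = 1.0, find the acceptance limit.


U = k * uc = 2.58 * 1.866 = 4.81428
guard band g = w * U = 1.0 * 4.81428 = 4.81428
AL = USL - g = 67.5 - 4.81428
AL = 62.6857

62.6857


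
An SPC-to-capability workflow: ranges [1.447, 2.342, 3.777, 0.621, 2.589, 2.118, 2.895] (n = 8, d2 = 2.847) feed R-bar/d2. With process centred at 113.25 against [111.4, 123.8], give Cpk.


R_bar = (1.447 + 2.342 + 3.777 + 0.621 + 2.589 + 2.118 + 2.895) / 7 = 2.2555714
sigma = R_bar / d2 = 2.2555714 / 2.847 = 0.79226252
Cp = (USL - LSL)/(6*sigma) = (123.8 - 111.4)/(6*0.79226252) = 2.6086
Cpu = (123.8 - 113.25)/(3*0.79226252) = 4.4388
Cpl = (113.25 - 111.4)/(3*0.79226252) = 0.7784
Cpk = min(Cpu, Cpl) = 0.7784

0.7784


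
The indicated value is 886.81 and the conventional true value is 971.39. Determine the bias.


Systematic error = measured - true
= 886.81 - 971.39
= -84.5800

-84.5800


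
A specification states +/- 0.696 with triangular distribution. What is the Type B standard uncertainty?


u_B = half_width / sqrt(6)
u_B = 0.696 / 2.4494897
u_B = 0.2841

0.2841


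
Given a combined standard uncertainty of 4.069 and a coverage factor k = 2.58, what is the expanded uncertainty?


U = k * uc
U = 2.58 * 4.069
U = 10.4980

10.4980


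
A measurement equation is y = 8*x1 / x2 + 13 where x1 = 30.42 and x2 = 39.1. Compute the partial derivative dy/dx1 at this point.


y = 8*x1 / x2 + 13
dy/dx1 = 8/x2
Evaluate at x2 = 39.1: c1 = 8 / 39.1
c1 = 0.2046

0.2046


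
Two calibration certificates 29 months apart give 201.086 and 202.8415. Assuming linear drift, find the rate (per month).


rate = (v2 - v1) / months
= (202.8415 - 201.086) / 29
= 1.7555 / 29
= 0.0605

0.0605


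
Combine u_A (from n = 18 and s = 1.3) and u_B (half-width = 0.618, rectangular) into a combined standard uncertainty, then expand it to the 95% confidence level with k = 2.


u_A = s / sqrt(n) = 1.3 / sqrt(18) = 0.30641294
u_B = half_width / sqrt(3) = 0.618 / sqrt(3) = 0.35680247
uc = sqrt(u_A^2 + u_B^2) = sqrt(0.30641294^2 + 0.35680247^2) = 0.47031574
U = k * uc = 2 * 0.47031574
U = 0.9406

0.9406


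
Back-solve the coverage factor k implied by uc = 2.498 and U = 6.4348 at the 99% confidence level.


k = U / uc
k = 6.4348 / 2.498
k = 2.576

2.576


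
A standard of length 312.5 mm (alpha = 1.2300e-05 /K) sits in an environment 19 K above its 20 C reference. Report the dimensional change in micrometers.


dL = L * alpha * dT
= 312.5 * 1.2300e-05 * 19
= 0.0730312 mm
dL_um = 0.0730312 * 1000 = 73.0312 um

73.0312


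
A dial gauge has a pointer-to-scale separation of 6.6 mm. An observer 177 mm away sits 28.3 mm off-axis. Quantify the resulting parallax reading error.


error = h * offset / d
= 6.6 * 28.3 / 177
= 1.0553

1.0553


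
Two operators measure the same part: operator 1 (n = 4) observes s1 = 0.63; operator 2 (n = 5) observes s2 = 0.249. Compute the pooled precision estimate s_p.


s_p = sqrt(((n1-1)*s1^2 + (n2-1)*s2^2) / (n1+n2-2))
numerator = (4-1)*0.63^2 + (5-1)*0.249^2 = 1.1907 + 0.248004 = 1.438704
denominator = 4 + 5 - 2 = 7
s_p^2 = 1.438704 / 7 = 0.20552914
s_p = sqrt(0.20552914) = 0.4534

0.4534


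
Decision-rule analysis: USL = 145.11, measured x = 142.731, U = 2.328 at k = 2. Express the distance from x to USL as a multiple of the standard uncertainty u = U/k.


u = U / k = 2.328 / 2 = 1.164
margin = |USL - x| = |145.11 - 142.731| = 2.379
z = margin / u = 2.379 / 1.164
z = 2.0438

2.0438


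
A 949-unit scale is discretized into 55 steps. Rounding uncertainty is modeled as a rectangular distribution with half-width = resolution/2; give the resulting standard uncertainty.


resolution = range / divisions
resolution = 949 / 55 = 17.254545
u_res = resolution / (2*sqrt(3))
u_res = 17.254545 / 3.4641016
u_res = 4.9810

4.9810


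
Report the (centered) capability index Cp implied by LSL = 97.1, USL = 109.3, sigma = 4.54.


Cp = (USL - LSL) / (6 * sigma)
= (109.3 - 97.1) / (6 * 4.54)
= 12.2000 / 27.2400
= 0.4479

0.4479


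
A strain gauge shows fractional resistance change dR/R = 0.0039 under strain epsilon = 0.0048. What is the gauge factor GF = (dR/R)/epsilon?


GF = (dR/R) / epsilon
= 0.0039 / 0.0048
= 0.8125

0.8125


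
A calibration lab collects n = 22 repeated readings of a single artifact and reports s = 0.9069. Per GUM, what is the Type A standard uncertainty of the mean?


u_A = s / sqrt(n)
u_A = 0.9069 / sqrt(22)
u_A = 0.9069 / 4.6904158
u_A = 0.1934

0.1934


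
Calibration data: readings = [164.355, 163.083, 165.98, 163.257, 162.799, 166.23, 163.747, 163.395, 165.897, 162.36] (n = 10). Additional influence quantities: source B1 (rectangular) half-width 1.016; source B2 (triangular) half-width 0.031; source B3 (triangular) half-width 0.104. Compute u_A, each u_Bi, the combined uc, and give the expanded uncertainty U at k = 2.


mean = (164.355 + 163.083 + 165.98 + 163.257 + 162.799 + 166.23 + 163.747 + 163.395 + 165.897 + 162.36) / 10 = 164.1103
s = sqrt(sum((x - mean)^2)/(n-1)) = 1.4318305
u_A = s / sqrt(n) = 1.4318305 / sqrt(10) = 0.45278456
u_B1 = 1.016 / sqrt(3) = 0.58658787
u_B2 = 0.031 / sqrt(6) = 0.012655697
u_B3 = 0.104 / sqrt(6) = 0.042457822
uc = sqrt(0.45278456^2 + 0.58658787^2 + 0.012655697^2 + 0.042457822^2) = 0.74233552
U = k * uc = 2 * 0.74233552
U = 1.4847

1.4847


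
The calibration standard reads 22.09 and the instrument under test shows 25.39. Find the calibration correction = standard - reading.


Correction = standard - reading
= 22.09 - 25.39
= -3.3000

-3.3000


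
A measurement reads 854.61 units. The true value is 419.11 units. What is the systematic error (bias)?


Systematic error = measured - true
= 854.61 - 419.11
= 435.5000

435.5000


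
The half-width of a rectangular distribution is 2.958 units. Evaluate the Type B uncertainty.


u_B = half_width / sqrt(3)
u_B = 2.958 / 1.7320508
u_B = 1.7078

1.7078


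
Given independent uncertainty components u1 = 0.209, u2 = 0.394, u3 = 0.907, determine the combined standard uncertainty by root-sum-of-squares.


uc = sqrt(0.209^2 + 0.394^2 + 0.907^2)
uc = sqrt(1.021566)
uc = 1.0107

1.0107


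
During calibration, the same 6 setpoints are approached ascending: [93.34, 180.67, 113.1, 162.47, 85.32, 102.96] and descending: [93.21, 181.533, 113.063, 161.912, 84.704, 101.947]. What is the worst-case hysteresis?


|93.34 - 93.21| = 0.1300
|180.67 - 181.533| = 0.8630
|113.1 - 113.063| = 0.0370
|162.47 - 161.912| = 0.5580
|85.32 - 84.704| = 0.6160
|102.96 - 101.947| = 1.0130
hysteresis = max(diffs) = 1.0130

1.0130


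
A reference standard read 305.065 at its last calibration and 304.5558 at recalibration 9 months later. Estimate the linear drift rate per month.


rate = (v2 - v1) / months
= (304.5558 - 305.065) / 9
= -0.5092 / 9
= -0.0566

-0.0566


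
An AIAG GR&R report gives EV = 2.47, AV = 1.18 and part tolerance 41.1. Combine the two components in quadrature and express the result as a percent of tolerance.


GRR = sqrt(EV^2 + AV^2) = sqrt(2.47^2 + 1.18^2) = 2.7373893
%GRR = GRR / tol * 100 = 2.7373893 / 41.1 * 100
%GRR = 6.6603

6.6603


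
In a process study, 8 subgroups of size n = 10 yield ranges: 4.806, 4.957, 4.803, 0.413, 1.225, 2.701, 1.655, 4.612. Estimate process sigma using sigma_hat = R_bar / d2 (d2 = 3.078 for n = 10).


R_bar = (4.806 + 4.957 + 4.803 + 0.413 + 1.225 + 2.701 + 1.655 + 4.612) / 8
R_bar = 25.172 / 8 = 3.1465
sigma_hat = R_bar / d2 = 3.1465 / 3.078 = 1.0223

1.0223


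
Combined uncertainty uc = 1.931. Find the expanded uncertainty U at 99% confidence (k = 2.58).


U = k * uc
U = 2.58 * 1.931
U = 4.9820

4.9820


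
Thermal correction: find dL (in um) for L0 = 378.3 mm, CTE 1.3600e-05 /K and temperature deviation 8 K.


dL = L * alpha * dT
= 378.3 * 1.3600e-05 * 8
= 0.0411590 mm
dL_um = 0.0411590 * 1000 = 41.1590 um

41.1590


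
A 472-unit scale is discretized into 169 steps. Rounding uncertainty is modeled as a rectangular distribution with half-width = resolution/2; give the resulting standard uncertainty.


resolution = range / divisions
resolution = 472 / 169 = 2.7928994
u_res = resolution / (2*sqrt(3))
u_res = 2.7928994 / 3.4641016
u_res = 0.8062

0.8062


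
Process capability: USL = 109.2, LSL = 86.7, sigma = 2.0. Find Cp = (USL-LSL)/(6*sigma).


Cp = (USL - LSL) / (6 * sigma)
= (109.2 - 86.7) / (6 * 2.0)
= 22.5000 / 12.0000
= 1.8750

1.8750


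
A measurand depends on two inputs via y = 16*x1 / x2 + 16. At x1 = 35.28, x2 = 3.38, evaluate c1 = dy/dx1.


y = 16*x1 / x2 + 16
dy/dx1 = 16/x2
Evaluate at x2 = 3.38: c1 = 16 / 3.38
c1 = 4.7337

4.7337


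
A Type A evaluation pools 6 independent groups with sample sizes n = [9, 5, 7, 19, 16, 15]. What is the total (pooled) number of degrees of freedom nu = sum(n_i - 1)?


nu = sum_i (n_i - 1)
nu = ((9 - 1) + (5 - 1) + (7 - 1) + (19 - 1) + (16 - 1) + (15 - 1))
nu = 8 + 4 + 6 + 18 + 15 + 14
nu = 65

65


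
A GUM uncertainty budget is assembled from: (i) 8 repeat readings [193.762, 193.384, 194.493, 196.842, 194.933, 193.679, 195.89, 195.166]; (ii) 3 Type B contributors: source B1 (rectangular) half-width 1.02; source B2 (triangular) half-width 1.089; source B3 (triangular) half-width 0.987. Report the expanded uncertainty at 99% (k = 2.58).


mean = (193.762 + 193.384 + 194.493 + 196.842 + 194.933 + 193.679 + 195.89 + 195.166) / 8 = 194.768625
s = sqrt(sum((x - mean)^2)/(n-1)) = 1.1913392
u_A = s / sqrt(n) = 1.1913392 / sqrt(8) = 0.42120201
u_B1 = 1.02 / sqrt(3) = 0.58889727
u_B2 = 1.089 / sqrt(6) = 0.44458239
u_B3 = 0.987 / sqrt(6) = 0.40294106
uc = sqrt(0.42120201^2 + 0.58889727^2 + 0.44458239^2 + 0.40294106^2) = 0.94033299
U = k * uc = 2.58 * 0.94033299
U = 2.4261

2.4261


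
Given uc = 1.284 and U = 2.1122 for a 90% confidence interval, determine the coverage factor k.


k = U / uc
k = 2.1122 / 1.284
k = 1.645

1.645
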